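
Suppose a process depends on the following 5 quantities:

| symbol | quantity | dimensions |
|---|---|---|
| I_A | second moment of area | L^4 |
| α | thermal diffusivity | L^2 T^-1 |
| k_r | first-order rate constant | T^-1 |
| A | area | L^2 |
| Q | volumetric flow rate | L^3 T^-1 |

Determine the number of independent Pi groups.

3

There are 5 variables and 2 base dimensions (L, T).
The dimension matrix has rank 2.
Independent dimensionless groups: 5 − 2 = 3.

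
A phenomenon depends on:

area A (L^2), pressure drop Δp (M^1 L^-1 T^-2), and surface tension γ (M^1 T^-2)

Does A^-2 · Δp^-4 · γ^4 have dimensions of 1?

Sum the exponent of each base dimension across the product:
  M: −2·[A]_M − 4·[Δp]_M + 4·[γ]_M = −2·(0) − 4·(1) + 4·(1) = 0
  L: −2·[A]_L − 4·[Δp]_L + 4·[γ]_L = −2·(2) − 4·(-1) + 4·(0) = 0
  T: −2·[A]_T − 4·[Δp]_T + 4·[γ]_T = −2·(0) − 4·(-2) + 4·(-2) = 0
  Θ: −2·[A]_Θ − 4·[Δp]_Θ + 4·[γ]_Θ = −2·(0) − 4·(0) + 4·(0) = 0
All base exponents vanish — dimensionless.

yes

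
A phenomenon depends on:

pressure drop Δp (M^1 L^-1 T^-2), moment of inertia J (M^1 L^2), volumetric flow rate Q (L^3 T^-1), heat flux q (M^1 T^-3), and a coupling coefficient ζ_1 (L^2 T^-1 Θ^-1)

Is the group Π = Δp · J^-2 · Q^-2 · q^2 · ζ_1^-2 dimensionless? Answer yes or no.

Sum the exponent of each base dimension across the product:
  M: [Δp]_M − 2·[J]_M − 2·[Q]_M + 2·[q]_M − 2·[ζ_1]_M = (1) − 2·(1) − 2·(0) + 2·(1) − 2·(0) = 1
  L: [Δp]_L − 2·[J]_L − 2·[Q]_L + 2·[q]_L − 2·[ζ_1]_L = (-1) − 2·(2) − 2·(3) + 2·(0) − 2·(2) = -15
  T: [Δp]_T − 2·[J]_T − 2·[Q]_T + 2·[q]_T − 2·[ζ_1]_T = (-2) − 2·(0) − 2·(-1) + 2·(-3) − 2·(-1) = -4
  Θ: [Δp]_Θ − 2·[J]_Θ − 2·[Q]_Θ + 2·[q]_Θ − 2·[ζ_1]_Θ = (0) − 2·(0) − 2·(0) + 2·(0) − 2·(-1) = 2
Net dimensions [M L⁻¹⁵ T⁻⁴ Θ²] ≠ [1] — not dimensionless.

no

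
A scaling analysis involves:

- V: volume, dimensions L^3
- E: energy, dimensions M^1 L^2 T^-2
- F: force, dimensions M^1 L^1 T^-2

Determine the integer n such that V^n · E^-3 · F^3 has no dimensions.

Balance the L exponent: (3)·n from V, plus −3·(2) + 3·(1) = -3 from the rest, must sum to zero.
3n − 3 = 0, so n = 1.

1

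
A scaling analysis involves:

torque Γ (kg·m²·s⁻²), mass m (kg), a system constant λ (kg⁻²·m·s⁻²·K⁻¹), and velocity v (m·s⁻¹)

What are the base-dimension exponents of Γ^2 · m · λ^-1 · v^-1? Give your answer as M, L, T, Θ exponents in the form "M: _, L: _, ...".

M: 5, L: 2, T: -1, Θ: 1

Collect each base-dimension exponent across the product:
  M: 2·(1) + (1) − (-2) − (0) = 5
  L: 2·(2) + (0) − (1) − (1) = 2
  T: 2·(-2) + (0) − (-2) − (-1) = -1
  Θ: 2·(0) + (0) − (-1) − (0) = 1
So the dimensions are [M⁵ L² T⁻¹ Θ].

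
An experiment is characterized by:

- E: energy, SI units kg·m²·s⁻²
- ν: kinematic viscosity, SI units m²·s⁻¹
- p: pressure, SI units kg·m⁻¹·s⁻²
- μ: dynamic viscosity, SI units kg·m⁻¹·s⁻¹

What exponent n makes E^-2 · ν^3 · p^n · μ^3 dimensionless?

Balance the M exponent: (1)·n from p, plus −2·(1) + 3·(0) + 3·(1) = 1 from the rest, must sum to zero.
n + 1 = 0, so n = -1.

-1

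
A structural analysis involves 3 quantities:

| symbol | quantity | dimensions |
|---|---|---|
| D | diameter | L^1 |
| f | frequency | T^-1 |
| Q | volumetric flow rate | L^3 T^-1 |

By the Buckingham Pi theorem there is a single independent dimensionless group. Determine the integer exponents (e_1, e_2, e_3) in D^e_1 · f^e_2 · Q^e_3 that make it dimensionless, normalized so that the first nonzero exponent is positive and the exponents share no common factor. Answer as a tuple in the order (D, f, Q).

(3, 1, -1)

L: e_1·(1) + e_2·(0) + e_3·(3) = 0
T: e_1·(0) + e_2·(-1) + e_3·(-1) = 0
Solving this homogeneous linear system for the smallest-integer solution (first nonzero entry positive) gives (3, 1, -1).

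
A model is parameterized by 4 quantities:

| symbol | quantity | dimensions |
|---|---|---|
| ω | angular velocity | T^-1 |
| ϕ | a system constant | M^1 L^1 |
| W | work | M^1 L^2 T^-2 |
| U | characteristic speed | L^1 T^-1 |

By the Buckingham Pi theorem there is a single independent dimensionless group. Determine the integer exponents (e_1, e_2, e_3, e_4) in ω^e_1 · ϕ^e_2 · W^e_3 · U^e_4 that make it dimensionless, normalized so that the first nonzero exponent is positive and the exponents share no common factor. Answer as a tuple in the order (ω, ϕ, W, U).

(1, 1, -1, 1)

M: e_1·(0) + e_2·(1) + e_3·(1) + e_4·(0) = 0
L: e_1·(0) + e_2·(1) + e_3·(2) + e_4·(1) = 0
T: e_1·(-1) + e_2·(0) + e_3·(-2) + e_4·(-1) = 0
Solving this homogeneous linear system for the smallest-integer solution (first nonzero entry positive) gives (1, 1, -1, 1).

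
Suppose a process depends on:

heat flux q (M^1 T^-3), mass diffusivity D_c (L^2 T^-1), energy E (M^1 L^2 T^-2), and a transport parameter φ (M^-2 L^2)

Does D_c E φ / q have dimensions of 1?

Sum the exponent of each base dimension across the product:
  M: −[q]_M + [D_c]_M + [E]_M + [φ]_M = −(1) + (0) + (1) + (-2) = -2
  L: −[q]_L + [D_c]_L + [E]_L + [φ]_L = −(0) + (2) + (2) + (2) = 6
  T: −[q]_T + [D_c]_T + [E]_T + [φ]_T = −(-3) + (-1) + (-2) + (0) = 0
Net dimensions [M⁻² L⁶] ≠ [1] — not dimensionless.

no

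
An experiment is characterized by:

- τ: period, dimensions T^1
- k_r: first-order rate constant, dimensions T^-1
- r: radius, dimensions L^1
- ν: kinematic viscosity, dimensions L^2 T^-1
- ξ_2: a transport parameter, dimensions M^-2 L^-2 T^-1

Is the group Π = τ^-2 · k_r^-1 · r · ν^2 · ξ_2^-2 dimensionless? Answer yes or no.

Sum the exponent of each base dimension across the product:
  M: −2·[τ]_M − [k_r]_M + [r]_M + 2·[ν]_M − 2·[ξ_2]_M = −2·(0) − (0) + (0) + 2·(0) − 2·(-2) = 4
  L: −2·[τ]_L − [k_r]_L + [r]_L + 2·[ν]_L − 2·[ξ_2]_L = −2·(0) − (0) + (1) + 2·(2) − 2·(-2) = 9
  T: −2·[τ]_T − [k_r]_T + [r]_T + 2·[ν]_T − 2·[ξ_2]_T = −2·(1) − (-1) + (0) + 2·(-1) − 2·(-1) = -1
Net dimensions [M⁴ L⁹ T⁻¹] ≠ [1] — not dimensionless.

no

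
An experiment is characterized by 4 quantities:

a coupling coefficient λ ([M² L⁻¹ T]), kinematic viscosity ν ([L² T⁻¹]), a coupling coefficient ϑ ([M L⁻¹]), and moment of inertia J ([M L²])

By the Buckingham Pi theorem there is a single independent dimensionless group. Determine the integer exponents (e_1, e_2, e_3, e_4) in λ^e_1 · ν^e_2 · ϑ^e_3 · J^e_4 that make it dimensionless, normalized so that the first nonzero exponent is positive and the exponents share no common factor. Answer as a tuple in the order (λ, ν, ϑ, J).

(1, 1, -1, -1)

M: e_1·(2) + e_2·(0) + e_3·(1) + e_4·(1) = 0
L: e_1·(-1) + e_2·(2) + e_3·(-1) + e_4·(2) = 0
T: e_1·(1) + e_2·(-1) + e_3·(0) + e_4·(0) = 0
Solving this homogeneous linear system for the smallest-integer solution (first nonzero entry positive) gives (1, 1, -1, -1).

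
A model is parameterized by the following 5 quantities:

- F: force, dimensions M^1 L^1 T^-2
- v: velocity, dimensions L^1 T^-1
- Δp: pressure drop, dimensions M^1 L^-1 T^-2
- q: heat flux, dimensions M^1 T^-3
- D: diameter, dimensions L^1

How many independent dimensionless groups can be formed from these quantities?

2

There are 5 variables and 3 base dimensions (M, L, T).
The dimension matrix has rank 3.
Independent dimensionless groups: 5 − 3 = 2.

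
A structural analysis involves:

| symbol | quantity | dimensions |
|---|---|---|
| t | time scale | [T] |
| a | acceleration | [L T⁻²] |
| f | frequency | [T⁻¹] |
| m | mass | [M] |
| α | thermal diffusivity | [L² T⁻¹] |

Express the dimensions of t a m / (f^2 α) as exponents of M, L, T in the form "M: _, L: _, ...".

Collect each base-dimension exponent across the product:
  M: (0) + (0) − 2·(0) + (1) − (0) = 1
  L: (0) + (1) − 2·(0) + (0) − (2) = -1
  T: (1) + (-2) − 2·(-1) + (0) − (-1) = 2
So the dimensions are [M L⁻¹ T²].

M: 1, L: -1, T: 2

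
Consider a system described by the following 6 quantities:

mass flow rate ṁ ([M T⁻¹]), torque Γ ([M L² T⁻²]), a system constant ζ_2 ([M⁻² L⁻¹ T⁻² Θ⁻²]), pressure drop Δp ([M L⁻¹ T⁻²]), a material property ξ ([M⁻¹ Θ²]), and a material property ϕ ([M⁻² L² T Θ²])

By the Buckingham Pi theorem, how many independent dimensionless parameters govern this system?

2

There are 6 variables and 4 base dimensions (M, L, T, Θ).
The dimension matrix has rank 4.
Independent dimensionless groups: 6 − 4 = 2.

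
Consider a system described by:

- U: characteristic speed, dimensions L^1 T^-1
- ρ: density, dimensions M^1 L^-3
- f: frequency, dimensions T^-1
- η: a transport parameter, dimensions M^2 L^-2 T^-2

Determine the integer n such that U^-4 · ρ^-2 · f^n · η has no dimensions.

2

Balance the T exponent: (-1)·n from f, plus −4·(-1) − 2·(0) + (-2) = 2 from the rest, must sum to zero.
−n + 2 = 0, so n = 2.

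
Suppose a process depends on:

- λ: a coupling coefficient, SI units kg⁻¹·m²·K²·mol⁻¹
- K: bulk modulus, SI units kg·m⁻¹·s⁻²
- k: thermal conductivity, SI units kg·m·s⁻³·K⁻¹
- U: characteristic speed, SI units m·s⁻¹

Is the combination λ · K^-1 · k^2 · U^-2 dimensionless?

no

Sum the exponent of each base dimension across the product:
  M: [λ]_M − [K]_M + 2·[k]_M − 2·[U]_M = (-1) − (1) + 2·(1) − 2·(0) = 0
  L: [λ]_L − [K]_L + 2·[k]_L − 2·[U]_L = (2) − (-1) + 2·(1) − 2·(1) = 3
  T: [λ]_T − [K]_T + 2·[k]_T − 2·[U]_T = (0) − (-2) + 2·(-3) − 2·(-1) = -2
  Θ: [λ]_Θ − [K]_Θ + 2·[k]_Θ − 2·[U]_Θ = (2) − (0) + 2·(-1) − 2·(0) = 0
  N: [λ]_N − [K]_N + 2·[k]_N − 2·[U]_N = (-1) − (0) + 2·(0) − 2·(0) = -1
Net dimensions [L³ T⁻² N⁻¹] ≠ [1] — not dimensionless.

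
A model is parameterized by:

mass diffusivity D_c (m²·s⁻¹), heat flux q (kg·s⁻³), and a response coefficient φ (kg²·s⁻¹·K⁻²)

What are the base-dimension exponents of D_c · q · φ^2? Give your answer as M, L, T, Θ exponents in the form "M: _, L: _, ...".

M: 5, L: 2, T: -6, Θ: -4

Collect each base-dimension exponent across the product:
  M: (0) + (1) + 2·(2) = 5
  L: (2) + (0) + 2·(0) = 2
  T: (-1) + (-3) + 2·(-1) = -6
  Θ: (0) + (0) + 2·(-2) = -4
So the dimensions are [M⁵ L² T⁻⁶ Θ⁻⁴].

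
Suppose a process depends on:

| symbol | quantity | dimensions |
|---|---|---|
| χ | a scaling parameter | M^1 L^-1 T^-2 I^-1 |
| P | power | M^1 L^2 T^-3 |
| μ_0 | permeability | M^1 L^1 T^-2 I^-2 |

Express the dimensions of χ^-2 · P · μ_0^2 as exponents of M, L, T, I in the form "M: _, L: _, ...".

M: 1, L: 6, T: -3, I: -2

Collect each base-dimension exponent across the product:
  M: −2·(1) + (1) + 2·(1) = 1
  L: −2·(-1) + (2) + 2·(1) = 6
  T: −2·(-2) + (-3) + 2·(-2) = -3
  I: −2·(-1) + (0) + 2·(-2) = -2
So the dimensions are [M L⁶ T⁻³ I⁻²].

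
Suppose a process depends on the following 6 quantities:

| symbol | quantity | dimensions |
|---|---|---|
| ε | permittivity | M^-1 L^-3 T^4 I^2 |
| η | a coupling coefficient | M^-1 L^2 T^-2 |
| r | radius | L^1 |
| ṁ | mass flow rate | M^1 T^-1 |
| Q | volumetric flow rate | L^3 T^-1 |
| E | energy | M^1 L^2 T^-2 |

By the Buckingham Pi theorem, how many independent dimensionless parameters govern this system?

There are 6 variables and 4 base dimensions (M, L, T, I).
The dimension matrix has rank 4.
Independent dimensionless groups: 6 − 4 = 2.

2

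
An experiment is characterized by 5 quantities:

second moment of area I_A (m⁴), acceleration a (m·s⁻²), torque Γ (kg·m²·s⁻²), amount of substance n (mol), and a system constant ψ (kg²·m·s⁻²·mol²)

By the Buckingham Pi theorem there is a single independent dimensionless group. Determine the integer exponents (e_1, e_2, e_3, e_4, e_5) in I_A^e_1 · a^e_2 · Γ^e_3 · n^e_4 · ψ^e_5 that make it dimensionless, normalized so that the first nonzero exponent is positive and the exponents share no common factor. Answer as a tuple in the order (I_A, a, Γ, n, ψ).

(1, 2, -4, -4, 2)

M: e_1·(0) + e_2·(0) + e_3·(1) + e_4·(0) + e_5·(2) = 0
L: e_1·(4) + e_2·(1) + e_3·(2) + e_4·(0) + e_5·(1) = 0
T: e_1·(0) + e_2·(-2) + e_3·(-2) + e_4·(0) + e_5·(-2) = 0
N: e_1·(0) + e_2·(0) + e_3·(0) + e_4·(1) + e_5·(2) = 0
Solving this homogeneous linear system for the smallest-integer solution (first nonzero entry positive) gives (1, 2, -4, -4, 2).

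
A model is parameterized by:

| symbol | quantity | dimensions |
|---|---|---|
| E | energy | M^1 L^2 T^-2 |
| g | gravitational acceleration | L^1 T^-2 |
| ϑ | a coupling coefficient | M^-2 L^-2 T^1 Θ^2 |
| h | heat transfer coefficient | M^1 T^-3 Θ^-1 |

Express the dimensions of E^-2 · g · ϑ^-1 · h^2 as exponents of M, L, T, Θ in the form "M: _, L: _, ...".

Collect each base-dimension exponent across the product:
  M: −2·(1) + (0) − (-2) + 2·(1) = 2
  L: −2·(2) + (1) − (-2) + 2·(0) = -1
  T: −2·(-2) + (-2) − (1) + 2·(-3) = -5
  Θ: −2·(0) + (0) − (2) + 2·(-1) = -4
So the dimensions are [M² L⁻¹ T⁻⁵ Θ⁻⁴].

M: 2, L: -1, T: -5, Θ: -4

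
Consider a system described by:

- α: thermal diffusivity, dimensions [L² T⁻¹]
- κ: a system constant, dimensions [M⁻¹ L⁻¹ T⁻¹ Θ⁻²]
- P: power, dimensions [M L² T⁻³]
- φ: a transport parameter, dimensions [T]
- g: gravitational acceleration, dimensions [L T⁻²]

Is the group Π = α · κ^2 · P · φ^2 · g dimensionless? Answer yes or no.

no

Sum the exponent of each base dimension across the product:
  M: [α]_M + 2·[κ]_M + [P]_M + 2·[φ]_M + [g]_M = (0) + 2·(-1) + (1) + 2·(0) + (0) = -1
  L: [α]_L + 2·[κ]_L + [P]_L + 2·[φ]_L + [g]_L = (2) + 2·(-1) + (2) + 2·(0) + (1) = 3
  T: [α]_T + 2·[κ]_T + [P]_T + 2·[φ]_T + [g]_T = (-1) + 2·(-1) + (-3) + 2·(1) + (-2) = -6
  Θ: [α]_Θ + 2·[κ]_Θ + [P]_Θ + 2·[φ]_Θ + [g]_Θ = (0) + 2·(-2) + (0) + 2·(0) + (0) = -4
Net dimensions [M⁻¹ L³ T⁻⁶ Θ⁻⁴] ≠ [1] — not dimensionless.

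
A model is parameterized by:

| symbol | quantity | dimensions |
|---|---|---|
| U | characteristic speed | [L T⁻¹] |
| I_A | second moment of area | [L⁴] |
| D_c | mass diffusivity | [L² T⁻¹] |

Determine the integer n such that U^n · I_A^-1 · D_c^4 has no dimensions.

Balance the L exponent: (1)·n from U, plus −(4) + 4·(2) = 4 from the rest, must sum to zero.
n + 4 = 0, so n = -4.

-4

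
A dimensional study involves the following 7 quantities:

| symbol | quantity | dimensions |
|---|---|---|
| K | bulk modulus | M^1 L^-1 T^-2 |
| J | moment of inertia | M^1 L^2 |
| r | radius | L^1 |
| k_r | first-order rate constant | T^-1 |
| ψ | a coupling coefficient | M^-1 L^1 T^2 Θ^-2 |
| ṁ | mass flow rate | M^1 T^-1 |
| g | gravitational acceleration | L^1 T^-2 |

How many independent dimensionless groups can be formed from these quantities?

3

There are 7 variables and 4 base dimensions (M, L, T, Θ).
The dimension matrix has rank 4.
Independent dimensionless groups: 7 − 4 = 3.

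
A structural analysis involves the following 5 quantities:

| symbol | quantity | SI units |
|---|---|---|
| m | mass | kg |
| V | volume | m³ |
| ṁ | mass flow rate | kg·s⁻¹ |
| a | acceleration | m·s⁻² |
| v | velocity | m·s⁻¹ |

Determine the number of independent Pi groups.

There are 5 variables and 3 base dimensions (M, L, T).
The dimension matrix has rank 3.
Independent dimensionless groups: 5 − 3 = 2.

2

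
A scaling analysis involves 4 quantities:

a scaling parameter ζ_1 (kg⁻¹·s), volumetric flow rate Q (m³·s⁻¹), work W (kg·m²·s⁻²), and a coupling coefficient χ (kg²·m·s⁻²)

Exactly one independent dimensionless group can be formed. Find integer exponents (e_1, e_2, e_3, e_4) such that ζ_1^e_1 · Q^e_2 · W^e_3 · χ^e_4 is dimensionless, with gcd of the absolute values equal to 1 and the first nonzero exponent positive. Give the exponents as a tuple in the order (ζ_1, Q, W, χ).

(3, -1, 1, 1)

M: e_1·(-1) + e_2·(0) + e_3·(1) + e_4·(2) = 0
L: e_1·(0) + e_2·(3) + e_3·(2) + e_4·(1) = 0
T: e_1·(1) + e_2·(-1) + e_3·(-2) + e_4·(-2) = 0
Solving this homogeneous linear system for the smallest-integer solution (first nonzero entry positive) gives (3, -1, 1, 1).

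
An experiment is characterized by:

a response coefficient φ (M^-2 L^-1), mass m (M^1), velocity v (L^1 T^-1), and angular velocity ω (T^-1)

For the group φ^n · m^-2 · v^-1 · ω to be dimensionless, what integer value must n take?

-1

Balance the M exponent: (-2)·n from φ, plus −2·(1) − (0) + (0) = -2 from the rest, must sum to zero.
-2n − 2 = 0, so n = -1.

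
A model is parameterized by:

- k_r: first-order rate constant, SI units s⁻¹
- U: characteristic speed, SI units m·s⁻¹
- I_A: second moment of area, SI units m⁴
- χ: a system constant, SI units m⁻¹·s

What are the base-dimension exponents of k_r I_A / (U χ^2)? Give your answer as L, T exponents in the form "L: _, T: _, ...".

Collect each base-dimension exponent across the product:
  L: (0) − (1) + (4) − 2·(-1) = 5
  T: (-1) − (-1) + (0) − 2·(1) = -2
So the dimensions are [L⁵ T⁻²].

L: 5, T: -2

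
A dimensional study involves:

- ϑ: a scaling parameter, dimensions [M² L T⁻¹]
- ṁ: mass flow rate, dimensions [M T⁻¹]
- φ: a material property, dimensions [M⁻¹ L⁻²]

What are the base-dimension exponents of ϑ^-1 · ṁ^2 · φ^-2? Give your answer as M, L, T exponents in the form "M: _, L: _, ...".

M: 2, L: 3, T: -1

Collect each base-dimension exponent across the product:
  M: −(2) + 2·(1) − 2·(-1) = 2
  L: −(1) + 2·(0) − 2·(-2) = 3
  T: −(-1) + 2·(-1) − 2·(0) = -1
So the dimensions are [M² L³ T⁻¹].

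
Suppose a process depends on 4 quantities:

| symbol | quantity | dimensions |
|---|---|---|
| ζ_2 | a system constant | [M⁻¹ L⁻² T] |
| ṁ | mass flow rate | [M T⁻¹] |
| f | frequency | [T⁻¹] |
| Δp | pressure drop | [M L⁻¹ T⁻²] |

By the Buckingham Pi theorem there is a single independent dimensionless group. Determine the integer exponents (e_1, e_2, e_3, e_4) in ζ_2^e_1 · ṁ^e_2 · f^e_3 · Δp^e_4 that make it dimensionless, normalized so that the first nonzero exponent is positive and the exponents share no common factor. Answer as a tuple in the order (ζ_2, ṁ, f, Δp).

(1, 3, 2, -2)

M: e_1·(-1) + e_2·(1) + e_3·(0) + e_4·(1) = 0
L: e_1·(-2) + e_2·(0) + e_3·(0) + e_4·(-1) = 0
T: e_1·(1) + e_2·(-1) + e_3·(-1) + e_4·(-2) = 0
Solving this homogeneous linear system for the smallest-integer solution (first nonzero entry positive) gives (1, 3, 2, -2).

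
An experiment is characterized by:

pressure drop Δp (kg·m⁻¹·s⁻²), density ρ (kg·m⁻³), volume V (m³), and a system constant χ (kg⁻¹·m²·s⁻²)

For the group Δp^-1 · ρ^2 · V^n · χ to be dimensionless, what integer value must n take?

Balance the L exponent: (3)·n from V, plus −(-1) + 2·(-3) + (2) = -3 from the rest, must sum to zero.
3n − 3 = 0, so n = 1.

1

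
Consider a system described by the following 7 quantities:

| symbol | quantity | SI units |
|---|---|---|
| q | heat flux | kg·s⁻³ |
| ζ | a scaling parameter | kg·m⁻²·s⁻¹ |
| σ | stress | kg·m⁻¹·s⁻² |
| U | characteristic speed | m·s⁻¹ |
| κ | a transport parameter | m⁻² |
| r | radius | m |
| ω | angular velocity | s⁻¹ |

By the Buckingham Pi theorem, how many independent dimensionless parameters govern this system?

There are 7 variables and 3 base dimensions (M, L, T).
The dimension matrix has rank 3.
Independent dimensionless groups: 7 − 3 = 4.

4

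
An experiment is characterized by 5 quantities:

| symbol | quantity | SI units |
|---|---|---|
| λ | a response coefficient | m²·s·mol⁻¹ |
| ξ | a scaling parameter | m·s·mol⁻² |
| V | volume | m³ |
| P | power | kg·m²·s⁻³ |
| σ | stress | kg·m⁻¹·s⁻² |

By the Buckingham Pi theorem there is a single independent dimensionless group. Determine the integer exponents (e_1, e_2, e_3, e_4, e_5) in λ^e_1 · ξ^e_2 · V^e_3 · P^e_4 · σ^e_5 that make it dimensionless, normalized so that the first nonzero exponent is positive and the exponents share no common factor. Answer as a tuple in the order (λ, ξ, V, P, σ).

M: e_1·(0) + e_2·(0) + e_3·(0) + e_4·(1) + e_5·(1) = 0
L: e_1·(2) + e_2·(1) + e_3·(3) + e_4·(2) + e_5·(-1) = 0
T: e_1·(1) + e_2·(1) + e_3·(0) + e_4·(-3) + e_5·(-2) = 0
N: e_1·(-1) + e_2·(-2) + e_3·(0) + e_4·(0) + e_5·(0) = 0
Solving this homogeneous linear system for the smallest-integer solution (first nonzero entry positive) gives (2, -1, -2, 1, -1).

(2, -1, -2, 1, -1)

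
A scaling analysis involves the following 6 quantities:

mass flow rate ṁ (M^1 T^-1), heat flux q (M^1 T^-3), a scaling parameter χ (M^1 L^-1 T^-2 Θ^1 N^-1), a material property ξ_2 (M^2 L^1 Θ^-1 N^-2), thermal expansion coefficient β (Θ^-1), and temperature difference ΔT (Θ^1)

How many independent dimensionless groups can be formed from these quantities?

1

There are 6 variables and 5 base dimensions (M, L, T, Θ, N).
The dimension matrix has rank 5.
Independent dimensionless groups: 6 − 5 = 1.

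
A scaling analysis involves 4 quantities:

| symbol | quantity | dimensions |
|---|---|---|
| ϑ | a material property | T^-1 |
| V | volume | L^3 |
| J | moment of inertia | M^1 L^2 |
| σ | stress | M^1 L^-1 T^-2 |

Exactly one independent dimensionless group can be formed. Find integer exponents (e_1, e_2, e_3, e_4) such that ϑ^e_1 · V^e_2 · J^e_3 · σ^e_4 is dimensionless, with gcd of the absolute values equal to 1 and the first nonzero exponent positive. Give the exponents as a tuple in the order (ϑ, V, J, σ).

(2, -1, 1, -1)

M: e_1·(0) + e_2·(0) + e_3·(1) + e_4·(1) = 0
L: e_1·(0) + e_2·(3) + e_3·(2) + e_4·(-1) = 0
T: e_1·(-1) + e_2·(0) + e_3·(0) + e_4·(-2) = 0
Solving this homogeneous linear system for the smallest-integer solution (first nonzero entry positive) gives (2, -1, 1, -1).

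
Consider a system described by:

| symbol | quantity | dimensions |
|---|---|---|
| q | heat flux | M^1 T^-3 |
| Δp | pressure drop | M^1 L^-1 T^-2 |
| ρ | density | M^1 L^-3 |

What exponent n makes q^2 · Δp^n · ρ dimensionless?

-3

Balance the M exponent: (1)·n from Δp, plus 2·(1) + (1) = 3 from the rest, must sum to zero.
n + 3 = 0, so n = -3.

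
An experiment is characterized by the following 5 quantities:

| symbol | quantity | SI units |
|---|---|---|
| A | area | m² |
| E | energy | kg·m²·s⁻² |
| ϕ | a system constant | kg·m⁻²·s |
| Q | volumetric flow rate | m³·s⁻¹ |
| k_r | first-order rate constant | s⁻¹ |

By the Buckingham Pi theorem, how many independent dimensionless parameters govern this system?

There are 5 variables and 3 base dimensions (M, L, T).
The dimension matrix has rank 3.
Independent dimensionless groups: 5 − 3 = 2.

2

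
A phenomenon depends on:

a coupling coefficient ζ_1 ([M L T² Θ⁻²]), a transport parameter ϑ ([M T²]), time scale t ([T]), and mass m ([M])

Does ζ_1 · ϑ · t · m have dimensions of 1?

Sum the exponent of each base dimension across the product:
  M: [ζ_1]_M + [ϑ]_M + [t]_M + [m]_M = (1) + (1) + (0) + (1) = 3
  L: [ζ_1]_L + [ϑ]_L + [t]_L + [m]_L = (1) + (0) + (0) + (0) = 1
  T: [ζ_1]_T + [ϑ]_T + [t]_T + [m]_T = (2) + (2) + (1) + (0) = 5
  Θ: [ζ_1]_Θ + [ϑ]_Θ + [t]_Θ + [m]_Θ = (-2) + (0) + (0) + (0) = -2
Net dimensions [M³ L T⁵ Θ⁻²] ≠ [1] — not dimensionless.

no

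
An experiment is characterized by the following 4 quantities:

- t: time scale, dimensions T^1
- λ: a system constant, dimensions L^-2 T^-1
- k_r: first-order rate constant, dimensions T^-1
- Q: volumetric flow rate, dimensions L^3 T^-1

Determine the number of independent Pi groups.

2

There are 4 variables and 2 base dimensions (L, T).
The dimension matrix has rank 2.
Independent dimensionless groups: 4 − 2 = 2.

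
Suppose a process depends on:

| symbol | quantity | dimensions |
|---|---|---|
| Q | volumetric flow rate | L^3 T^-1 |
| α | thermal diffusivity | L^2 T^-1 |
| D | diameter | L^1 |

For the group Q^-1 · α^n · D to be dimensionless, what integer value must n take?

1

Balance the L exponent: (2)·n from α, plus −(3) + (1) = -2 from the rest, must sum to zero.
2n − 2 = 0, so n = 1.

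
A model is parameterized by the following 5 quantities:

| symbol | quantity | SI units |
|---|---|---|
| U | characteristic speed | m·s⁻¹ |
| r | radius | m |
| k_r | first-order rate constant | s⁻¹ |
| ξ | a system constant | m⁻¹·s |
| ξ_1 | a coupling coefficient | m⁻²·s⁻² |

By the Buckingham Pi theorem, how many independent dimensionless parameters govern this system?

3

There are 5 variables and 2 base dimensions (L, T).
The dimension matrix has rank 2.
Independent dimensionless groups: 5 − 2 = 3.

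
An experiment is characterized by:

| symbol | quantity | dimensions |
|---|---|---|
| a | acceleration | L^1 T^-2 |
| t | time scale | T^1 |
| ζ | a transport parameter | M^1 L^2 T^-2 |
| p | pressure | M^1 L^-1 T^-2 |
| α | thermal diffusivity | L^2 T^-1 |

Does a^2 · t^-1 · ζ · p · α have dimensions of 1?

no

Sum the exponent of each base dimension across the product:
  M: 2·[a]_M − [t]_M + [ζ]_M + [p]_M + [α]_M = 2·(0) − (0) + (1) + (1) + (0) = 2
  L: 2·[a]_L − [t]_L + [ζ]_L + [p]_L + [α]_L = 2·(1) − (0) + (2) + (-1) + (2) = 5
  T: 2·[a]_T − [t]_T + [ζ]_T + [p]_T + [α]_T = 2·(-2) − (1) + (-2) + (-2) + (-1) = -10
Net dimensions [M² L⁵ T⁻¹⁰] ≠ [1] — not dimensionless.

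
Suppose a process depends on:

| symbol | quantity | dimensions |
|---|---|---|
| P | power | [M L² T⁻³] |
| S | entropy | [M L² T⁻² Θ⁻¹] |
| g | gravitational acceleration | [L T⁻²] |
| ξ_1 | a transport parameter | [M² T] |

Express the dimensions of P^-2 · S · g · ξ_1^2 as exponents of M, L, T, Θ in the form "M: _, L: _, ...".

M: 3, L: -1, T: 4, Θ: -1

Collect each base-dimension exponent across the product:
  M: −2·(1) + (1) + (0) + 2·(2) = 3
  L: −2·(2) + (2) + (1) + 2·(0) = -1
  T: −2·(-3) + (-2) + (-2) + 2·(1) = 4
  Θ: −2·(0) + (-1) + (0) + 2·(0) = -1
So the dimensions are [M³ L⁻¹ T⁴ Θ⁻¹].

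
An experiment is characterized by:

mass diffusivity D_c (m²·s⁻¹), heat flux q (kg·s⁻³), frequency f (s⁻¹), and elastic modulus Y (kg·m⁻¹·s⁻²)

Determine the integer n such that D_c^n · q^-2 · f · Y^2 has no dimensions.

Balance the L exponent: (2)·n from D_c, plus −2·(0) + (0) + 2·(-1) = -2 from the rest, must sum to zero.
2n − 2 = 0, so n = 1.

1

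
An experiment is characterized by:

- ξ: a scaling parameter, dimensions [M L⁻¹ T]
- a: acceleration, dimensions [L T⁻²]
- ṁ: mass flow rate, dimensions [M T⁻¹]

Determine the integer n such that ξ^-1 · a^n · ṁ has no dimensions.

-1

Balance the L exponent: (1)·n from a, plus −(-1) + (0) = 1 from the rest, must sum to zero.
n + 1 = 0, so n = -1.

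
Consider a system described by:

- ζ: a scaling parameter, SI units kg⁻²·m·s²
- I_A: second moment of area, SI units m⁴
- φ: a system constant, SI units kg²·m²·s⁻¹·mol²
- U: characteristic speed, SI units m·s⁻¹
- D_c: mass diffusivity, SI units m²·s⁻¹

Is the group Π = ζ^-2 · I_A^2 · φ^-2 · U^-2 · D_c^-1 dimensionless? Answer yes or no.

no

Sum the exponent of each base dimension across the product:
  M: −2·[ζ]_M + 2·[I_A]_M − 2·[φ]_M − 2·[U]_M − [D_c]_M = −2·(-2) + 2·(0) − 2·(2) − 2·(0) − (0) = 0
  L: −2·[ζ]_L + 2·[I_A]_L − 2·[φ]_L − 2·[U]_L − [D_c]_L = −2·(1) + 2·(4) − 2·(2) − 2·(1) − (2) = -2
  T: −2·[ζ]_T + 2·[I_A]_T − 2·[φ]_T − 2·[U]_T − [D_c]_T = −2·(2) + 2·(0) − 2·(-1) − 2·(-1) − (-1) = 1
  N: −2·[ζ]_N + 2·[I_A]_N − 2·[φ]_N − 2·[U]_N − [D_c]_N = −2·(0) + 2·(0) − 2·(2) − 2·(0) − (0) = -4
Net dimensions [L⁻² T N⁻⁴] ≠ [1] — not dimensionless.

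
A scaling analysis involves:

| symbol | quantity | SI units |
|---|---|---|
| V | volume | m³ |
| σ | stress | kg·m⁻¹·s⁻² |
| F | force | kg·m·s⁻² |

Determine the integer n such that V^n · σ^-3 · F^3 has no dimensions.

Balance the L exponent: (3)·n from V, plus −3·(-1) + 3·(1) = 6 from the rest, must sum to zero.
3n + 6 = 0, so n = -2.

-2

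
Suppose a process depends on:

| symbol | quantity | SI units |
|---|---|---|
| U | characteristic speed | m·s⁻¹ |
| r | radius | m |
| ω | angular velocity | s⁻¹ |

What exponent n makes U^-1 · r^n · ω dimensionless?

1

Balance the L exponent: (1)·n from r, plus −(1) + (0) = -1 from the rest, must sum to zero.
n − 1 = 0, so n = 1.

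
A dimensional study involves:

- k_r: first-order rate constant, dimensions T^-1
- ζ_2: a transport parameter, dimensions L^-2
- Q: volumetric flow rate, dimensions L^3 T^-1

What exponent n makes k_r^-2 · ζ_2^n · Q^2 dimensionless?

Balance the L exponent: (-2)·n from ζ_2, plus −2·(0) + 2·(3) = 6 from the rest, must sum to zero.
-2n + 6 = 0, so n = 3.

3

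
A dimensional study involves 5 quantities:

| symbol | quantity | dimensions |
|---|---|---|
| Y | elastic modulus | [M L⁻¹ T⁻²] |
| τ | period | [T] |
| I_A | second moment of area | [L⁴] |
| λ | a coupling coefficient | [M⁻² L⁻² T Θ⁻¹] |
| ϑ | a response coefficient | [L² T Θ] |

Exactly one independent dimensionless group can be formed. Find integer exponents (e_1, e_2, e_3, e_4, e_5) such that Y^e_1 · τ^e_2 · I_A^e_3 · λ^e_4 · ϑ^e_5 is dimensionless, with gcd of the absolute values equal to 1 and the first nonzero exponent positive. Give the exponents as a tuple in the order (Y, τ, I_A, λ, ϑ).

(4, 4, 1, 2, 2)

M: e_1·(1) + e_2·(0) + e_3·(0) + e_4·(-2) + e_5·(0) = 0
L: e_1·(-1) + e_2·(0) + e_3·(4) + e_4·(-2) + e_5·(2) = 0
T: e_1·(-2) + e_2·(1) + e_3·(0) + e_4·(1) + e_5·(1) = 0
Θ: e_1·(0) + e_2·(0) + e_3·(0) + e_4·(-1) + e_5·(1) = 0
Solving this homogeneous linear system for the smallest-integer solution (first nonzero entry positive) gives (4, 4, 1, 2, 2).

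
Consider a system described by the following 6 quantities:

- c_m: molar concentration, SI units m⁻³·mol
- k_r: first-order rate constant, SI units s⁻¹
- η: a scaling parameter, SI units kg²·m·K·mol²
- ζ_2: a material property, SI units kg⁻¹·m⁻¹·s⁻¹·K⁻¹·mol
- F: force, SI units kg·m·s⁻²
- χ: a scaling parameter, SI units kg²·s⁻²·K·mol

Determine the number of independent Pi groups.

There are 6 variables and 5 base dimensions (M, L, T, Θ, N).
The dimension matrix has rank 5.
Independent dimensionless groups: 6 − 5 = 1.

1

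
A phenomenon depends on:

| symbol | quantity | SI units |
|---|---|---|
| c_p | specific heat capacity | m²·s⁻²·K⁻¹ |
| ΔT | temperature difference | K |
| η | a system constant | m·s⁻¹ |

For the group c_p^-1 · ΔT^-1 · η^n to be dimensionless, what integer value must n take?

Balance the L exponent: (1)·n from η, plus −(2) − (0) = -2 from the rest, must sum to zero.
n − 2 = 0, so n = 2.

2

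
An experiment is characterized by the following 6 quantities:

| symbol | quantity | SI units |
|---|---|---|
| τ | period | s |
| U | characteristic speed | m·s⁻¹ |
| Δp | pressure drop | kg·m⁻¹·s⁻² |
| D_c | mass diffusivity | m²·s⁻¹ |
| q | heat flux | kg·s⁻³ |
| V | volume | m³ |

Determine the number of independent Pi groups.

3

There are 6 variables and 3 base dimensions (M, L, T).
The dimension matrix has rank 3.
Independent dimensionless groups: 6 − 3 = 3.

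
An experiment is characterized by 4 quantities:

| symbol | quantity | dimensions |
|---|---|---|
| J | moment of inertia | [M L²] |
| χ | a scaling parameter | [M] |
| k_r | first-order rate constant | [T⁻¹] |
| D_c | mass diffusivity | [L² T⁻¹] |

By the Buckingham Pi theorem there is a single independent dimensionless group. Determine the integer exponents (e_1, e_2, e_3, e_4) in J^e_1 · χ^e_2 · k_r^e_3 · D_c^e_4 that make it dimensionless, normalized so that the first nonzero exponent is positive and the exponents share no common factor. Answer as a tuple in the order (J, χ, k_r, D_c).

(1, -1, 1, -1)

M: e_1·(1) + e_2·(1) + e_3·(0) + e_4·(0) = 0
L: e_1·(2) + e_2·(0) + e_3·(0) + e_4·(2) = 0
T: e_1·(0) + e_2·(0) + e_3·(-1) + e_4·(-1) = 0
Solving this homogeneous linear system for the smallest-integer solution (first nonzero entry positive) gives (1, -1, 1, -1).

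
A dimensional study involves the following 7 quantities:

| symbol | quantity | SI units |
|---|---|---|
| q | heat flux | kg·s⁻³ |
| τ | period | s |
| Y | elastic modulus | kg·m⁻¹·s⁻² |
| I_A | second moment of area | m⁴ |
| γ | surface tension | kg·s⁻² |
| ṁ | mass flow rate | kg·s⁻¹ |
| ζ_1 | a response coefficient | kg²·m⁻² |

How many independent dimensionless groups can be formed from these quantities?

4

There are 7 variables and 3 base dimensions (M, L, T).
The dimension matrix has rank 3.
Independent dimensionless groups: 7 − 3 = 4.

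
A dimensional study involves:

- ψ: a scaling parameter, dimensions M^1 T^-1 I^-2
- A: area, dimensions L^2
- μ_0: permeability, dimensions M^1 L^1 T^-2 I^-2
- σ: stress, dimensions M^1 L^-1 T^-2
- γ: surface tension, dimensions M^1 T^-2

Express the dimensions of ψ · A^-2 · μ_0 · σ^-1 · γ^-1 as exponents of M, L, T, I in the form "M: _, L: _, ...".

M: 0, L: -2, T: 1, I: -4

Collect each base-dimension exponent across the product:
  M: (1) − 2·(0) + (1) − (1) − (1) = 0
  L: (0) − 2·(2) + (1) − (-1) − (0) = -2
  T: (-1) − 2·(0) + (-2) − (-2) − (-2) = 1
  I: (-2) − 2·(0) + (-2) − (0) − (0) = -4
So the dimensions are [L⁻² T I⁻⁴].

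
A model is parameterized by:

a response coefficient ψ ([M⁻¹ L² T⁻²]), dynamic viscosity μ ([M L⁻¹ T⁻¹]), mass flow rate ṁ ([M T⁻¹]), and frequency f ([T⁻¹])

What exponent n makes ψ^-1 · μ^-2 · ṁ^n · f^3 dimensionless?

Balance the M exponent: (1)·n from ṁ, plus −(-1) − 2·(1) + 3·(0) = -1 from the rest, must sum to zero.
n − 1 = 0, so n = 1.

1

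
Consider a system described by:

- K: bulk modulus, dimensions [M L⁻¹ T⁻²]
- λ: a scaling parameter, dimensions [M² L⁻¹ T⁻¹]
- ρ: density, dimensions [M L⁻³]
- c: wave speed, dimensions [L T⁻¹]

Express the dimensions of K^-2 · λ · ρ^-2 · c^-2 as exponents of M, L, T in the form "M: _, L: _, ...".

M: -2, L: 5, T: 5

Collect each base-dimension exponent across the product:
  M: −2·(1) + (2) − 2·(1) − 2·(0) = -2
  L: −2·(-1) + (-1) − 2·(-3) − 2·(1) = 5
  T: −2·(-2) + (-1) − 2·(0) − 2·(-1) = 5
So the dimensions are [M⁻² L⁵ T⁵].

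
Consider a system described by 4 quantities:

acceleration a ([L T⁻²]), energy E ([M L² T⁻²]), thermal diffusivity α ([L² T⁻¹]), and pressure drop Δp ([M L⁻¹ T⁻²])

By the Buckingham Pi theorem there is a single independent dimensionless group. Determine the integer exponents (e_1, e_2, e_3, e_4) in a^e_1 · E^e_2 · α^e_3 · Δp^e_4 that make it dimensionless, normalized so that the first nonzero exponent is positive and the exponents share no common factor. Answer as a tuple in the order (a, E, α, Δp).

M: e_1·(0) + e_2·(1) + e_3·(0) + e_4·(1) = 0
L: e_1·(1) + e_2·(2) + e_3·(2) + e_4·(-1) = 0
T: e_1·(-2) + e_2·(-2) + e_3·(-1) + e_4·(-2) = 0
Solving this homogeneous linear system for the smallest-integer solution (first nonzero entry positive) gives (1, 1, -2, -1).

(1, 1, -2, -1)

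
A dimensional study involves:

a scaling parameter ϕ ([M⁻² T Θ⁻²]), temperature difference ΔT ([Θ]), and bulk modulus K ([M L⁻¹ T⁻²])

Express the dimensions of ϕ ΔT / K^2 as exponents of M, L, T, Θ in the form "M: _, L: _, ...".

M: -4, L: 2, T: 5, Θ: -1

Collect each base-dimension exponent across the product:
  M: (-2) + (0) − 2·(1) = -4
  L: (0) + (0) − 2·(-1) = 2
  T: (1) + (0) − 2·(-2) = 5
  Θ: (-2) + (1) − 2·(0) = -1
So the dimensions are [M⁻⁴ L² T⁵ Θ⁻¹].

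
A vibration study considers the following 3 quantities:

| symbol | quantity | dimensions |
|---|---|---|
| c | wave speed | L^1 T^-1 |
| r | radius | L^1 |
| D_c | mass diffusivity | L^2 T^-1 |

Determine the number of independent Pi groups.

There are 3 variables and 2 base dimensions (L, T).
The dimension matrix has rank 2.
Independent dimensionless groups: 3 − 2 = 1.

1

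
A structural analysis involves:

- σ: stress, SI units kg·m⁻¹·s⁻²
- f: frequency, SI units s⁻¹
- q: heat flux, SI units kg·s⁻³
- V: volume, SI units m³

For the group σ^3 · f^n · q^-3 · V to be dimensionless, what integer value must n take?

3

Balance the T exponent: (-1)·n from f, plus 3·(-2) − 3·(-3) + (0) = 3 from the rest, must sum to zero.
−n + 3 = 0, so n = 3.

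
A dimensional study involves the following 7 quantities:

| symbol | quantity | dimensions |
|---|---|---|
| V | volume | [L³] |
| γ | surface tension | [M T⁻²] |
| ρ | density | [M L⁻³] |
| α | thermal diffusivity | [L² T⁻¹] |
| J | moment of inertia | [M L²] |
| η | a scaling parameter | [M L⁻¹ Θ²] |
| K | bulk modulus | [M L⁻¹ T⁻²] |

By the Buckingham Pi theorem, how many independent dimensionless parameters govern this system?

There are 7 variables and 4 base dimensions (M, L, T, Θ).
The dimension matrix has rank 4.
Independent dimensionless groups: 7 − 4 = 3.

3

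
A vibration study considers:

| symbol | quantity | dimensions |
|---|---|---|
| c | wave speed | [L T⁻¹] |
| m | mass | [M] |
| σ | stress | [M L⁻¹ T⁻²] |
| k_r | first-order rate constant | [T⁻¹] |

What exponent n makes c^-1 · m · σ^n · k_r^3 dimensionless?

Balance the M exponent: (1)·n from σ, plus −(0) + (1) + 3·(0) = 1 from the rest, must sum to zero.
n + 1 = 0, so n = -1.

-1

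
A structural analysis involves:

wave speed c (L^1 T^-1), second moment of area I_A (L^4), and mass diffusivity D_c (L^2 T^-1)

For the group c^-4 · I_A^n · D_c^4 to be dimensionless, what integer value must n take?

-1

Balance the L exponent: (4)·n from I_A, plus −4·(1) + 4·(2) = 4 from the rest, must sum to zero.
4n + 4 = 0, so n = -1.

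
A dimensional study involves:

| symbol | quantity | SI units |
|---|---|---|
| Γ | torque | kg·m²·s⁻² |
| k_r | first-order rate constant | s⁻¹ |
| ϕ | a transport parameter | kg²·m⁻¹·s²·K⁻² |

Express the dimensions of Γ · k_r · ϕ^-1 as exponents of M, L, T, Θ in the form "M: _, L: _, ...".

M: -1, L: 3, T: -5, Θ: 2

Collect each base-dimension exponent across the product:
  M: (1) + (0) − (2) = -1
  L: (2) + (0) − (-1) = 3
  T: (-2) + (-1) − (2) = -5
  Θ: (0) + (0) − (-2) = 2
So the dimensions are [M⁻¹ L³ T⁻⁵ Θ²].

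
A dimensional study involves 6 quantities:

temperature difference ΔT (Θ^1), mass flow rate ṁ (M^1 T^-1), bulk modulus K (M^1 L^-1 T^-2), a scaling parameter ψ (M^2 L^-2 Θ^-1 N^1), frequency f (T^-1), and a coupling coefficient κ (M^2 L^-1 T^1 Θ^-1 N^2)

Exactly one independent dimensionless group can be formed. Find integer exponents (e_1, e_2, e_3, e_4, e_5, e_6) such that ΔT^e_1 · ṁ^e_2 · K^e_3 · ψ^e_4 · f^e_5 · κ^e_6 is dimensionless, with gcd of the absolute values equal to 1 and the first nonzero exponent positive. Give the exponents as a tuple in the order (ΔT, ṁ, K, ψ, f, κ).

M: e_1·(0) + e_2·(1) + e_3·(1) + e_4·(2) + e_5·(0) + e_6·(2) = 0
L: e_1·(0) + e_2·(0) + e_3·(-1) + e_4·(-2) + e_5·(0) + e_6·(-1) = 0
T: e_1·(0) + e_2·(-1) + e_3·(-2) + e_4·(0) + e_5·(-1) + e_6·(1) = 0
Θ: e_1·(1) + e_2·(0) + e_3·(0) + e_4·(-1) + e_5·(0) + e_6·(-1) = 0
N: e_1·(0) + e_2·(0) + e_3·(0) + e_4·(1) + e_5·(0) + e_6·(2) = 0
Solving this homogeneous linear system for the smallest-integer solution (first nonzero entry positive) gives (1, 1, -3, 2, 4, -1).

(1, 1, -3, 2, 4, -1)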